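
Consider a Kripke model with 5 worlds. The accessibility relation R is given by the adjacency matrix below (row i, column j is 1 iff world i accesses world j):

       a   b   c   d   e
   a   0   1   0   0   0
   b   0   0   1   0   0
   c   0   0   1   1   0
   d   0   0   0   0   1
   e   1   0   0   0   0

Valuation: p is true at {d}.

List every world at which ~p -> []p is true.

{d}

a: ~p is T, []p is F. ✗
b: ~p is T, []p is F. ✗
c: ~p is T, []p is F. ✗
d: ~p is F, []p is F. ✓
e: ~p is T, []p is F. ✗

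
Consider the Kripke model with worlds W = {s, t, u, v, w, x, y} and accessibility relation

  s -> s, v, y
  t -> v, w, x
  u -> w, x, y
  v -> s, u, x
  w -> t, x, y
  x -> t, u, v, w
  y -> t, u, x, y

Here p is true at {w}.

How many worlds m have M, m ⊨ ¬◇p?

s: ◇p is F. ✓
t: ◇p is T. ✗
u: ◇p is T. ✗
v: ◇p is F. ✓
w: ◇p is F. ✓
x: ◇p is T. ✗
y: ◇p is F. ✓
Satisfying worlds: {s, v, w, y}.

4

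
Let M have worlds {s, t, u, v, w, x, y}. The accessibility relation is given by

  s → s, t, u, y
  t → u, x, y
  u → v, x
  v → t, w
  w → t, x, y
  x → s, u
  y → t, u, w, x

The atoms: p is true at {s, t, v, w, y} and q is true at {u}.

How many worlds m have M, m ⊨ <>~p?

s: successors {s, t, u, y}; ~p there: s:F, t:F, u:T, y:F. ✓
t: successors {u, x, y}; ~p there: u:T, x:T, y:F. ✓
u: successors {v, x}; ~p there: v:F, x:T. ✓
v: successors {t, w}; ~p there: t:F, w:F. ✗
w: successors {t, x, y}; ~p there: t:F, x:T, y:F. ✓
x: successors {s, u}; ~p there: s:F, u:T. ✓
y: successors {t, u, w, x}; ~p there: t:F, u:T, w:F, x:T. ✓
Satisfying worlds: {s, t, u, w, x, y}.

6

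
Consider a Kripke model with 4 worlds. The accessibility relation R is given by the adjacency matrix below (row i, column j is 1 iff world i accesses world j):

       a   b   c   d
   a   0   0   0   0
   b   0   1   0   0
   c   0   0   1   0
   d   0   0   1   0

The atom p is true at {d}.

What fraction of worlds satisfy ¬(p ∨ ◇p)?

a: p ∨ ◇p is F. ✓
b: p ∨ ◇p is F. ✓
c: p ∨ ◇p is F. ✓
d: p ∨ ◇p is T. ✗
That's 3 of 4 worlds, so 3/4.

3/4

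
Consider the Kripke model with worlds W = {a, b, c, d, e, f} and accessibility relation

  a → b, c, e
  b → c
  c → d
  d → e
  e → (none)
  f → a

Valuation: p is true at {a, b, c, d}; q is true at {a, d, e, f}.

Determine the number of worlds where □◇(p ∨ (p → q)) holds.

4

a: successors {b, c, e}; ◇(p ∨ (p → q)) there: b:T, c:T, e:F. ✗
b: successors {c}; ◇(p ∨ (p → q)) there: c:T. ✓
c: successors {d}; ◇(p ∨ (p → q)) there: d:T. ✓
d: successors {e}; ◇(p ∨ (p → q)) there: e:F. ✗
e: no successors, so □◇(p ∨ (p → q)) holds vacuously. ✓
f: successors {a}; ◇(p ∨ (p → q)) there: a:T. ✓
Satisfying worlds: {b, c, e, f}.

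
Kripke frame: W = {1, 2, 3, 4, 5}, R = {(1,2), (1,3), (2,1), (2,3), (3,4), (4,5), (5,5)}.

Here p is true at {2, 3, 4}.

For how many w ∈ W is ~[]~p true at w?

3

1: []~p is F. ✓
2: []~p is F. ✓
3: []~p is F. ✓
4: []~p is T. ✗
5: []~p is T. ✗
Satisfying worlds: {1, 2, 3}.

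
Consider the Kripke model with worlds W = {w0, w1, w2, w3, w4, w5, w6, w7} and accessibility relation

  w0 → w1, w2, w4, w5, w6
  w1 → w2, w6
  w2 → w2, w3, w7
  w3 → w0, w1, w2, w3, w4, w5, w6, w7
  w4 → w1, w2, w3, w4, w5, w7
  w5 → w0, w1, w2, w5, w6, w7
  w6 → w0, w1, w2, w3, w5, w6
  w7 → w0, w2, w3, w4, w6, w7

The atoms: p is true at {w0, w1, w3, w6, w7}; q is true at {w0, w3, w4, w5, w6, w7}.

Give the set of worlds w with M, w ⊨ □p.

w0: successors {w1, w2, w4, w5, w6}; p there: w1:T, w2:F, w4:F, w5:F, w6:T. ✗
w1: successors {w2, w6}; p there: w2:F, w6:T. ✗
w2: successors {w2, w3, w7}; p there: w2:F, w3:T, w7:T. ✗
w3: successors {w0, w1, w2, w3, w4, w5, w6, w7}; p there: w0:T, w1:T, w2:F, w3:T, w4:F, w5:F, w6:T, w7:T. ✗
w4: successors {w1, w2, w3, w4, w5, w7}; p there: w1:T, w2:F, w3:T, w4:F, w5:F, w7:T. ✗
w5: successors {w0, w1, w2, w5, w6, w7}; p there: w0:T, w1:T, w2:F, w5:F, w6:T, w7:T. ✗
w6: successors {w0, w1, w2, w3, w5, w6}; p there: w0:T, w1:T, w2:F, w3:T, w5:F, w6:T. ✗
w7: successors {w0, w2, w3, w4, w6, w7}; p there: w0:T, w2:F, w3:T, w4:F, w6:T, w7:T. ✗

∅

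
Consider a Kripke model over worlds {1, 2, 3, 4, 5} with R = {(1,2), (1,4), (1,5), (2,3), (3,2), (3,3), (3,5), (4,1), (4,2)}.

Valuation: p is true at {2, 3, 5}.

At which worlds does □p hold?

{2, 3, 5}

1: successors {2, 4, 5}; p there: 2:T, 4:F, 5:T. ✗
2: successors {3}; p there: 3:T. ✓
3: successors {2, 3, 5}; p there: 2:T, 3:T, 5:T. ✓
4: successors {1, 2}; p there: 1:F, 2:T. ✗
5: no successors, so □p holds vacuously. ✓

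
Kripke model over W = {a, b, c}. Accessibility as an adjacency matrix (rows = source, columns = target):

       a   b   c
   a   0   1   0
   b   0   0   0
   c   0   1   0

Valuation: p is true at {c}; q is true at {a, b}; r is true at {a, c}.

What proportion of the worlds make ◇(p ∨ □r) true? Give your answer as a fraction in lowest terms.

2/3

a: successors {b}; p ∨ □r there: b:T. ✓
b: no successors, so ◇(p ∨ □r) fails. ✗
c: successors {b}; p ∨ □r there: b:T. ✓
That's 2 of 3 worlds, so 2/3.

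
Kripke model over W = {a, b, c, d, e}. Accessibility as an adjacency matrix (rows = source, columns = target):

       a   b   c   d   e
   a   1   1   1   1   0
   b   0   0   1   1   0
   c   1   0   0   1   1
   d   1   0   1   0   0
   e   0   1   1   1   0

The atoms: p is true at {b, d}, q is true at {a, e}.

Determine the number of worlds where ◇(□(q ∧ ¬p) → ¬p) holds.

5

a: successors {a, b, c, d}; □(q ∧ ¬p) → ¬p there: a:T, b:T, c:T, d:T. ✓
b: successors {c, d}; □(q ∧ ¬p) → ¬p there: c:T, d:T. ✓
c: successors {a, d, e}; □(q ∧ ¬p) → ¬p there: a:T, d:T, e:T. ✓
d: successors {a, c}; □(q ∧ ¬p) → ¬p there: a:T, c:T. ✓
e: successors {b, c, d}; □(q ∧ ¬p) → ¬p there: b:T, c:T, d:T. ✓
Satisfying worlds: {a, b, c, d, e}.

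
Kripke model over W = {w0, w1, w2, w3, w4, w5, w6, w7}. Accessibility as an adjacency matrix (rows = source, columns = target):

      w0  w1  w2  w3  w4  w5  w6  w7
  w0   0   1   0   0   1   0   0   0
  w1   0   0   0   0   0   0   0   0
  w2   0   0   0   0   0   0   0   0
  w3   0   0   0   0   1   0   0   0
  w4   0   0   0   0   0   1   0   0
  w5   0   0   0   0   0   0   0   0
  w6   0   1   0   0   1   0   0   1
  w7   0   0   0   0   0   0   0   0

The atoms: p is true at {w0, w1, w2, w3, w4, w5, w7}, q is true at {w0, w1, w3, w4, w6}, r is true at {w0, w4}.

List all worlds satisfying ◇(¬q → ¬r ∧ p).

w0: successors {w1, w4}; ¬q → ¬r ∧ p there: w1:T, w4:T. ✓
w1: no successors, so ◇(¬q → ¬r ∧ p) fails. ✗
w2: no successors, so ◇(¬q → ¬r ∧ p) fails. ✗
w3: successors {w4}; ¬q → ¬r ∧ p there: w4:T. ✓
w4: successors {w5}; ¬q → ¬r ∧ p there: w5:T. ✓
w5: no successors, so ◇(¬q → ¬r ∧ p) fails. ✗
w6: successors {w1, w4, w7}; ¬q → ¬r ∧ p there: w1:T, w4:T, w7:T. ✓
w7: no successors, so ◇(¬q → ¬r ∧ p) fails. ✗

{w0, w3, w4, w6}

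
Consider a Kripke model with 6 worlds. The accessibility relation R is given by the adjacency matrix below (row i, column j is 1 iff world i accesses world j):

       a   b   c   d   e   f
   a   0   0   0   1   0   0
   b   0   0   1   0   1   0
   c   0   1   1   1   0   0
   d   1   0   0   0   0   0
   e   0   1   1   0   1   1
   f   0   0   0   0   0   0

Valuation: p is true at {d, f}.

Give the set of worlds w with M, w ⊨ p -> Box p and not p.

a: p is F, Box p and not p is T. ✓
b: p is F, Box p and not p is F. ✓
c: p is F, Box p and not p is F. ✓
d: p is T, Box p and not p is F. ✗
e: p is F, Box p and not p is F. ✓
f: p is T, Box p and not p is F. ✗

{a, b, c, e}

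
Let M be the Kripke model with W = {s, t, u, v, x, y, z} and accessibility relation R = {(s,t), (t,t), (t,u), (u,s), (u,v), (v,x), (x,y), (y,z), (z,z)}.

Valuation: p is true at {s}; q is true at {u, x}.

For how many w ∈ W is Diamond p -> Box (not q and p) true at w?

s: Diamond p is F, Box (not q and p) is F. ✓
t: Diamond p is F, Box (not q and p) is F. ✓
u: Diamond p is T, Box (not q and p) is F. ✗
v: Diamond p is F, Box (not q and p) is F. ✓
x: Diamond p is F, Box (not q and p) is F. ✓
y: Diamond p is F, Box (not q and p) is F. ✓
z: Diamond p is F, Box (not q and p) is F. ✓
Satisfying worlds: {s, t, v, x, y, z}.

6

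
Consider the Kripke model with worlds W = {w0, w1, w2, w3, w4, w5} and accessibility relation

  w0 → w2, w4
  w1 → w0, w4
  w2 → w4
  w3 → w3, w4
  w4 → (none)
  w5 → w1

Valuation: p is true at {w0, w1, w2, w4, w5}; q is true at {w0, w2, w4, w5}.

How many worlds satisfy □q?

w0: successors {w2, w4}; q there: w2:T, w4:T. ✓
w1: successors {w0, w4}; q there: w0:T, w4:T. ✓
w2: successors {w4}; q there: w4:T. ✓
w3: successors {w3, w4}; q there: w3:F, w4:T. ✗
w4: no successors, so □q holds vacuously. ✓
w5: successors {w1}; q there: w1:F. ✗
Satisfying worlds: {w0, w1, w2, w4}.

4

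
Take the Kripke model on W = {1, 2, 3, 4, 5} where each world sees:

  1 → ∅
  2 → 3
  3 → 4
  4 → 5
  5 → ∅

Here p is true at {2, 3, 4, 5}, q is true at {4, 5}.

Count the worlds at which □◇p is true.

4

1: no successors, so □◇p holds vacuously. ✓
2: successors {3}; ◇p there: 3:T. ✓
3: successors {4}; ◇p there: 4:T. ✓
4: successors {5}; ◇p there: 5:F. ✗
5: no successors, so □◇p holds vacuously. ✓
Satisfying worlds: {1, 2, 3, 5}.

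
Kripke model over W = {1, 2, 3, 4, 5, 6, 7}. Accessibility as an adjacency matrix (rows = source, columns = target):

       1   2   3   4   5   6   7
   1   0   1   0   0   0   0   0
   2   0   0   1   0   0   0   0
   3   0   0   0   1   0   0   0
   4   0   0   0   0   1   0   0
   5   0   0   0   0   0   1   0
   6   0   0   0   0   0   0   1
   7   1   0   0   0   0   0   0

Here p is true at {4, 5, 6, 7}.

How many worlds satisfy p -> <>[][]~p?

6

1: p is F, <>[][]~p is F. ✓
2: p is F, <>[][]~p is F. ✓
3: p is F, <>[][]~p is F. ✓
4: p is T, <>[][]~p is F. ✗
5: p is T, <>[][]~p is T. ✓
6: p is T, <>[][]~p is T. ✓
7: p is T, <>[][]~p is T. ✓
Satisfying worlds: {1, 2, 3, 5, 6, 7}.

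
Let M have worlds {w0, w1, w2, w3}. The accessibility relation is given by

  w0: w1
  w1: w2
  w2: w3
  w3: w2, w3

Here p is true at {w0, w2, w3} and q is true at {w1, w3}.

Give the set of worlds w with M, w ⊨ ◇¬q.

{w1, w3}

w0: successors {w1}; ¬q there: w1:F. ✗
w1: successors {w2}; ¬q there: w2:T. ✓
w2: successors {w3}; ¬q there: w3:F. ✗
w3: successors {w2, w3}; ¬q there: w2:T, w3:F. ✓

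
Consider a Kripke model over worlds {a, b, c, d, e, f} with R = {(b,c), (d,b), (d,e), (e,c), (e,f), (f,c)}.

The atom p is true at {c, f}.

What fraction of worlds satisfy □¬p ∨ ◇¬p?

1/2

a: □¬p is T, ◇¬p is F. ✓
b: □¬p is F, ◇¬p is F. ✗
c: □¬p is T, ◇¬p is F. ✓
d: □¬p is T, ◇¬p is T. ✓
e: □¬p is F, ◇¬p is F. ✗
f: □¬p is F, ◇¬p is F. ✗
That's 3 of 6 worlds, so 3/6 = 1/2.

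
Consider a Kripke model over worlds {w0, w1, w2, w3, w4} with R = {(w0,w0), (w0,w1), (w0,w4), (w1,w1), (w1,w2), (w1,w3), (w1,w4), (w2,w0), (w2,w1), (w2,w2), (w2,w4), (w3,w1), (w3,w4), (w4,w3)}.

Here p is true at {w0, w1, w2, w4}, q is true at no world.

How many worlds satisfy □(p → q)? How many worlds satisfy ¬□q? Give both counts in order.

For □(p → q):
w0: successors {w0, w1, w4}; p → q there: w0:F, w1:F, w4:F. ✗
w1: successors {w1, w2, w3, w4}; p → q there: w1:F, w2:F, w3:T, w4:F. ✗
w2: successors {w0, w1, w2, w4}; p → q there: w0:F, w1:F, w2:F, w4:F. ✗
w3: successors {w1, w4}; p → q there: w1:F, w4:F. ✗
w4: successors {w3}; p → q there: w3:T. ✓
— 1 world.
For ¬□q:
w0: □q is F. ✓
w1: □q is F. ✓
w2: □q is F. ✓
w3: □q is F. ✓
w4: □q is F. ✓
— 5 worlds.

1 and 5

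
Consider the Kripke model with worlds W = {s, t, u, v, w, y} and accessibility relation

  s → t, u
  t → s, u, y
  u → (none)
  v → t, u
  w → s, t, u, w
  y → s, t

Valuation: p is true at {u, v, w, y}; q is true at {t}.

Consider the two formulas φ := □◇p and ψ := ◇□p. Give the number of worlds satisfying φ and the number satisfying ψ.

For □◇p:
s: successors {t, u}; ◇p there: t:T, u:F. ✗
t: successors {s, u, y}; ◇p there: s:T, u:F, y:F. ✗
u: no successors, so □◇p holds vacuously. ✓
v: successors {t, u}; ◇p there: t:T, u:F. ✗
w: successors {s, t, u, w}; ◇p there: s:T, t:T, u:F, w:T. ✗
y: successors {s, t}; ◇p there: s:T, t:T. ✓
— 2 worlds.
For ◇□p:
s: successors {t, u}; □p there: t:F, u:T. ✓
t: successors {s, u, y}; □p there: s:F, u:T, y:F. ✓
u: no successors, so ◇□p fails. ✗
v: successors {t, u}; □p there: t:F, u:T. ✓
w: successors {s, t, u, w}; □p there: s:F, t:F, u:T, w:F. ✓
y: successors {s, t}; □p there: s:F, t:F. ✗
— 4 worlds.

2 and 4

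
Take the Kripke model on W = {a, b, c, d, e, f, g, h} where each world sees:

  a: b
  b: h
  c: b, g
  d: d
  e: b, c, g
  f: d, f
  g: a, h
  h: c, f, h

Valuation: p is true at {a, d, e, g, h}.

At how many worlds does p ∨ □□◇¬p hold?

a: p is T, □□◇¬p is T. ✓
b: p is F, □□◇¬p is T. ✓
c: p is F, □□◇¬p is T. ✓
d: p is T, □□◇¬p is F. ✓
e: p is T, □□◇¬p is F. ✓
f: p is F, □□◇¬p is F. ✗
g: p is T, □□◇¬p is F. ✓
h: p is T, □□◇¬p is F. ✓
Satisfying worlds: {a, b, c, d, e, g, h}.

7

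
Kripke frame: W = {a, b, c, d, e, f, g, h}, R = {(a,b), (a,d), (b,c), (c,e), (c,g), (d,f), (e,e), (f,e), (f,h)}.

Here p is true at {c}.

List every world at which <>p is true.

a: successors {b, d}; p there: b:F, d:F. ✗
b: successors {c}; p there: c:T. ✓
c: successors {e, g}; p there: e:F, g:F. ✗
d: successors {f}; p there: f:F. ✗
e: successors {e}; p there: e:F. ✗
f: successors {e, h}; p there: e:F, h:F. ✗
g: no successors, so <>p fails. ✗
h: no successors, so <>p fails. ✗

{b}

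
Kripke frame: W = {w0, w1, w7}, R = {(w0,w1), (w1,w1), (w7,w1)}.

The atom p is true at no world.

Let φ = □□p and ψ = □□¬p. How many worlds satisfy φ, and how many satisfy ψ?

For □□p:
w0: successors {w1}; □p there: w1:F. ✗
w1: successors {w1}; □p there: w1:F. ✗
w7: successors {w1}; □p there: w1:F. ✗
— 0 worlds.
For □□¬p:
w0: successors {w1}; □¬p there: w1:T. ✓
w1: successors {w1}; □¬p there: w1:T. ✓
w7: successors {w1}; □¬p there: w1:T. ✓
— 3 worlds.

0 and 3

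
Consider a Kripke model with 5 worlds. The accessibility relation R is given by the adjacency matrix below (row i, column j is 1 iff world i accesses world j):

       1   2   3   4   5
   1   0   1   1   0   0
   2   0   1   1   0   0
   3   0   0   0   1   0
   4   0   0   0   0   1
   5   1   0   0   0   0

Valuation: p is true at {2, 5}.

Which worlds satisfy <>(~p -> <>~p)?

1: successors {2, 3}; ~p -> <>~p there: 2:T, 3:T. ✓
2: successors {2, 3}; ~p -> <>~p there: 2:T, 3:T. ✓
3: successors {4}; ~p -> <>~p there: 4:F. ✗
4: successors {5}; ~p -> <>~p there: 5:T. ✓
5: successors {1}; ~p -> <>~p there: 1:T. ✓

{1, 2, 4, 5}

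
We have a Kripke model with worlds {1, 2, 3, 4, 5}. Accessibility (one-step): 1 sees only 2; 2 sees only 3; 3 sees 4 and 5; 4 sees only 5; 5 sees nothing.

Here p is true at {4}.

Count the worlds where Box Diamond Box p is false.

1: successors {2}; Diamond Box p there: 2:F. ✗
2: successors {3}; Diamond Box p there: 3:T. ✓
3: successors {4, 5}; Diamond Box p there: 4:T, 5:F. ✗
4: successors {5}; Diamond Box p there: 5:F. ✗
5: no successors, so Box Diamond Box p holds vacuously. ✓
Satisfying worlds: {2, 5}.
So Box Diamond Box p fails at the other 3 worlds.

3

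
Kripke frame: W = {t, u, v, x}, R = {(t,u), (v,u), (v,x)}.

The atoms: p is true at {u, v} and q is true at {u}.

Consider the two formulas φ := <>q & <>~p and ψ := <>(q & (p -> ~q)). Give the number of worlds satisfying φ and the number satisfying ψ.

For <>q & <>~p:
t: <>q is T, <>~p is F. ✗
u: <>q is F, <>~p is F. ✗
v: <>q is T, <>~p is T. ✓
x: <>q is F, <>~p is F. ✗
— 1 world.
For <>(q & (p -> ~q)):
t: successors {u}; q & (p -> ~q) there: u:F. ✗
u: no successors, so <>(q & (p -> ~q)) fails. ✗
v: successors {u, x}; q & (p -> ~q) there: u:F, x:F. ✗
x: no successors, so <>(q & (p -> ~q)) fails. ✗
— 0 worlds.

1 and 0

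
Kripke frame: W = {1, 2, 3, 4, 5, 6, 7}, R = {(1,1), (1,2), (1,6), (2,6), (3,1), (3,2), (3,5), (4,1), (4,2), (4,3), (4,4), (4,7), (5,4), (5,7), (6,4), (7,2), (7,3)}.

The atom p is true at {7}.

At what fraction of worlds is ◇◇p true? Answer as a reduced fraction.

4/7

1: successors {1, 2, 6}; ◇p there: 1:F, 2:F, 6:F. ✗
2: successors {6}; ◇p there: 6:F. ✗
3: successors {1, 2, 5}; ◇p there: 1:F, 2:F, 5:T. ✓
4: successors {1, 2, 3, 4, 7}; ◇p there: 1:F, 2:F, 3:F, 4:T, 7:F. ✓
5: successors {4, 7}; ◇p there: 4:T, 7:F. ✓
6: successors {4}; ◇p there: 4:T. ✓
7: successors {2, 3}; ◇p there: 2:F, 3:F. ✗
That's 4 of 7 worlds, so 4/7.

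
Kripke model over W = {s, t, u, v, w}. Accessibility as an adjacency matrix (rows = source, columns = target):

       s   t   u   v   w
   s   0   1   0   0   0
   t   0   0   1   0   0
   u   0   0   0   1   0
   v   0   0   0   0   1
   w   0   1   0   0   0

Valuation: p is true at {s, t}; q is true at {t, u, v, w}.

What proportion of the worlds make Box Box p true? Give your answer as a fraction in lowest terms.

s: successors {t}; Box p there: t:F. ✗
t: successors {u}; Box p there: u:F. ✗
u: successors {v}; Box p there: v:F. ✗
v: successors {w}; Box p there: w:T. ✓
w: successors {t}; Box p there: t:F. ✗
That's 1 of 5 worlds, so 1/5.

1/5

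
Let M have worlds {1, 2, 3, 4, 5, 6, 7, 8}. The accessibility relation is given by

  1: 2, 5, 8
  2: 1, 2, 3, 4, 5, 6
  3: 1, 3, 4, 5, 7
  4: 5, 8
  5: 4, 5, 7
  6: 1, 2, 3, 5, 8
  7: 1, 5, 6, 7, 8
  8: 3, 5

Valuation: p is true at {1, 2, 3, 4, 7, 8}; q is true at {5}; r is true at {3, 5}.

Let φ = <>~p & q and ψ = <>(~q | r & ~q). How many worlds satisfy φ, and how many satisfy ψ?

For <>~p & q:
1: <>~p is T, q is F. ✗
2: <>~p is T, q is F. ✗
3: <>~p is T, q is F. ✗
4: <>~p is T, q is F. ✗
5: <>~p is T, q is T. ✓
6: <>~p is T, q is F. ✗
7: <>~p is T, q is F. ✗
8: <>~p is T, q is F. ✗
— 1 world.
For <>(~q | r & ~q):
1: successors {2, 5, 8}; ~q | r & ~q there: 2:T, 5:F, 8:T. ✓
2: successors {1, 2, 3, 4, 5, 6}; ~q | r & ~q there: 1:T, 2:T, 3:T, 4:T, 5:F, 6:T. ✓
3: successors {1, 3, 4, 5, 7}; ~q | r & ~q there: 1:T, 3:T, 4:T, 5:F, 7:T. ✓
4: successors {5, 8}; ~q | r & ~q there: 5:F, 8:T. ✓
5: successors {4, 5, 7}; ~q | r & ~q there: 4:T, 5:F, 7:T. ✓
6: successors {1, 2, 3, 5, 8}; ~q | r & ~q there: 1:T, 2:T, 3:T, 5:F, 8:T. ✓
7: successors {1, 5, 6, 7, 8}; ~q | r & ~q there: 1:T, 5:F, 6:T, 7:T, 8:T. ✓
8: successors {3, 5}; ~q | r & ~q there: 3:T, 5:F. ✓
— 8 worlds.

1 and 8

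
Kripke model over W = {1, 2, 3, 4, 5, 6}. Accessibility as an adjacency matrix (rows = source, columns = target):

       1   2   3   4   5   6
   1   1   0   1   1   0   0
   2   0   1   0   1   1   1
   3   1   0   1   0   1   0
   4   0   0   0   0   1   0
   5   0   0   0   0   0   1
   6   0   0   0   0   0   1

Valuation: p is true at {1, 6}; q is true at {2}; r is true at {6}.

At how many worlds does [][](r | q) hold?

1: successors {1, 3, 4}; [](r | q) there: 1:F, 3:F, 4:F. ✗
2: successors {2, 4, 5, 6}; [](r | q) there: 2:F, 4:F, 5:T, 6:T. ✗
3: successors {1, 3, 5}; [](r | q) there: 1:F, 3:F, 5:T. ✗
4: successors {5}; [](r | q) there: 5:T. ✓
5: successors {6}; [](r | q) there: 6:T. ✓
6: successors {6}; [](r | q) there: 6:T. ✓
Satisfying worlds: {4, 5, 6}.

3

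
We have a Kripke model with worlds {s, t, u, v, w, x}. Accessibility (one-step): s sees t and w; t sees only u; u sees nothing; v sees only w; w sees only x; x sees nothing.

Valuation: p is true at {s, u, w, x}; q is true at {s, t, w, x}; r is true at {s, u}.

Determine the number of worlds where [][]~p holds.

s: successors {t, w}; []~p there: t:F, w:F. ✗
t: successors {u}; []~p there: u:T. ✓
u: no successors, so [][]~p holds vacuously. ✓
v: successors {w}; []~p there: w:F. ✗
w: successors {x}; []~p there: x:T. ✓
x: no successors, so [][]~p holds vacuously. ✓
Satisfying worlds: {t, u, w, x}.

4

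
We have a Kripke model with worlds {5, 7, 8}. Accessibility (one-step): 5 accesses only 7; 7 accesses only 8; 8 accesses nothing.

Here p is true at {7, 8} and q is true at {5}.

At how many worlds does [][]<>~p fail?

5: successors {7}; []<>~p there: 7:F. ✗
7: successors {8}; []<>~p there: 8:T. ✓
8: no successors, so [][]<>~p holds vacuously. ✓
Satisfying worlds: {7, 8}.
So [][]<>~p fails at the other 1 world.

1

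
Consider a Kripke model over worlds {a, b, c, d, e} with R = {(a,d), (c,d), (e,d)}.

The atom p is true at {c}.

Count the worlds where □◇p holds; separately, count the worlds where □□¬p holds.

For □◇p:
a: successors {d}; ◇p there: d:F. ✗
b: no successors, so □◇p holds vacuously. ✓
c: successors {d}; ◇p there: d:F. ✗
d: no successors, so □◇p holds vacuously. ✓
e: successors {d}; ◇p there: d:F. ✗
— 2 worlds.
For □□¬p:
a: successors {d}; □¬p there: d:T. ✓
b: no successors, so □□¬p holds vacuously. ✓
c: successors {d}; □¬p there: d:T. ✓
d: no successors, so □□¬p holds vacuously. ✓
e: successors {d}; □¬p there: d:T. ✓
— 5 worlds.

2 and 5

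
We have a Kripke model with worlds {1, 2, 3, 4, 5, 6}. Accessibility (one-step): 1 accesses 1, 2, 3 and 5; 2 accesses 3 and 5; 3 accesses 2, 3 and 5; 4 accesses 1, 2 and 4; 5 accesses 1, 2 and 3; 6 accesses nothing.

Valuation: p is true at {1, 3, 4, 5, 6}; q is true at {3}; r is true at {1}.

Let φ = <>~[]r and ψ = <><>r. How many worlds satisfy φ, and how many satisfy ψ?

For <>~[]r:
1: successors {1, 2, 3, 5}; ~[]r there: 1:T, 2:T, 3:T, 5:T. ✓
2: successors {3, 5}; ~[]r there: 3:T, 5:T. ✓
3: successors {2, 3, 5}; ~[]r there: 2:T, 3:T, 5:T. ✓
4: successors {1, 2, 4}; ~[]r there: 1:T, 2:T, 4:T. ✓
5: successors {1, 2, 3}; ~[]r there: 1:T, 2:T, 3:T. ✓
6: no successors, so <>~[]r fails. ✗
— 5 worlds.
For <><>r:
1: successors {1, 2, 3, 5}; <>r there: 1:T, 2:F, 3:F, 5:T. ✓
2: successors {3, 5}; <>r there: 3:F, 5:T. ✓
3: successors {2, 3, 5}; <>r there: 2:F, 3:F, 5:T. ✓
4: successors {1, 2, 4}; <>r there: 1:T, 2:F, 4:T. ✓
5: successors {1, 2, 3}; <>r there: 1:T, 2:F, 3:F. ✓
6: no successors, so <><>r fails. ✗
— 5 worlds.

5 and 5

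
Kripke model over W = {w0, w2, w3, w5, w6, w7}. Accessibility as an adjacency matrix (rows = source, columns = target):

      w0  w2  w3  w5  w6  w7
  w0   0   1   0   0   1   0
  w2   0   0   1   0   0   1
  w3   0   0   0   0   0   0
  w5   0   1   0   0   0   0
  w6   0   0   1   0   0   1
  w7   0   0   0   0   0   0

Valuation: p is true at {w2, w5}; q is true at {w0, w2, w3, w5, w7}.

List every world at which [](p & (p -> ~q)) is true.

w0: successors {w2, w6}; p & (p -> ~q) there: w2:F, w6:F. ✗
w2: successors {w3, w7}; p & (p -> ~q) there: w3:F, w7:F. ✗
w3: no successors, so [](p & (p -> ~q)) holds vacuously. ✓
w5: successors {w2}; p & (p -> ~q) there: w2:F. ✗
w6: successors {w3, w7}; p & (p -> ~q) there: w3:F, w7:F. ✗
w7: no successors, so [](p & (p -> ~q)) holds vacuously. ✓

{w3, w7}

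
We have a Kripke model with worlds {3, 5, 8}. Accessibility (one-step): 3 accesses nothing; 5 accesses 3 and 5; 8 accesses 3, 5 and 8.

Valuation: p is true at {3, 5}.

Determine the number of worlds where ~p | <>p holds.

2

3: ~p is F, <>p is F. ✗
5: ~p is F, <>p is T. ✓
8: ~p is T, <>p is T. ✓
Satisfying worlds: {5, 8}.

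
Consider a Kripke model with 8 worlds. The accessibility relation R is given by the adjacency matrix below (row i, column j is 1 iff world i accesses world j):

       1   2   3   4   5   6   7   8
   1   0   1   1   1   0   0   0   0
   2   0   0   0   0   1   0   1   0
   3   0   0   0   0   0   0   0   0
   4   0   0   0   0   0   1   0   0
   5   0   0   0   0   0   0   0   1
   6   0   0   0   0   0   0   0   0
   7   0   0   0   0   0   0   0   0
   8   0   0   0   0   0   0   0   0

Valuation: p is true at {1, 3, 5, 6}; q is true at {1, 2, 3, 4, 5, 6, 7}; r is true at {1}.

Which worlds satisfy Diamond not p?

1: successors {2, 3, 4}; not p there: 2:T, 3:F, 4:T. ✓
2: successors {5, 7}; not p there: 5:F, 7:T. ✓
3: no successors, so Diamond not p fails. ✗
4: successors {6}; not p there: 6:F. ✗
5: successors {8}; not p there: 8:T. ✓
6: no successors, so Diamond not p fails. ✗
7: no successors, so Diamond not p fails. ✗
8: no successors, so Diamond not p fails. ✗

{1, 2, 5}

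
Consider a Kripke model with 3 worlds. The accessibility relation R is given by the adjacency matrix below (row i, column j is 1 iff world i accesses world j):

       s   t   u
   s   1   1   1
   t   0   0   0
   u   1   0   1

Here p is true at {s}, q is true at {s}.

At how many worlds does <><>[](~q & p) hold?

2

s: successors {s, t, u}; <>[](~q & p) there: s:T, t:F, u:F. ✓
t: no successors, so <><>[](~q & p) fails. ✗
u: successors {s, u}; <>[](~q & p) there: s:T, u:F. ✓
Satisfying worlds: {s, u}.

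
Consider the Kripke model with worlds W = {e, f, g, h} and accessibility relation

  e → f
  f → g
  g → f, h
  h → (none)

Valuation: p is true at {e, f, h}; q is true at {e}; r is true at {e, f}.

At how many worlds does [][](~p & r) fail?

e: successors {f}; [](~p & r) there: f:F. ✗
f: successors {g}; [](~p & r) there: g:F. ✗
g: successors {f, h}; [](~p & r) there: f:F, h:T. ✗
h: no successors, so [][](~p & r) holds vacuously. ✓
Satisfying worlds: {h}.
So [][](~p & r) fails at the other 3 worlds.

3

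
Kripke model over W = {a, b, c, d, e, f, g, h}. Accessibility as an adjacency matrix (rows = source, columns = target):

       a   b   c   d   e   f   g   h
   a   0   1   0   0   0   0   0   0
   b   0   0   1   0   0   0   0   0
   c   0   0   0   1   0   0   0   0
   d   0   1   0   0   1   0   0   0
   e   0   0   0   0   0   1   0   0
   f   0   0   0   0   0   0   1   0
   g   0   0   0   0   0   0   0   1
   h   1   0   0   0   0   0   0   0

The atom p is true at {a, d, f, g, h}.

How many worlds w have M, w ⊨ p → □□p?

5

a: p is T, □□p is F. ✗
b: p is F, □□p is T. ✓
c: p is F, □□p is F. ✓
d: p is T, □□p is F. ✗
e: p is F, □□p is T. ✓
f: p is T, □□p is T. ✓
g: p is T, □□p is T. ✓
h: p is T, □□p is F. ✗
Satisfying worlds: {b, c, e, f, g}.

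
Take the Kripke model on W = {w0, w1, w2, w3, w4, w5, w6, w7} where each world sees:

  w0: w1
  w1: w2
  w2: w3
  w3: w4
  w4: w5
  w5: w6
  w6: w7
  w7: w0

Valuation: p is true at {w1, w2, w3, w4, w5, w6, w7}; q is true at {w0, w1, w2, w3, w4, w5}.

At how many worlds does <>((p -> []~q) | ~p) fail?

5

w0: successors {w1}; (p -> []~q) | ~p there: w1:F. ✗
w1: successors {w2}; (p -> []~q) | ~p there: w2:F. ✗
w2: successors {w3}; (p -> []~q) | ~p there: w3:F. ✗
w3: successors {w4}; (p -> []~q) | ~p there: w4:F. ✗
w4: successors {w5}; (p -> []~q) | ~p there: w5:T. ✓
w5: successors {w6}; (p -> []~q) | ~p there: w6:T. ✓
w6: successors {w7}; (p -> []~q) | ~p there: w7:F. ✗
w7: successors {w0}; (p -> []~q) | ~p there: w0:T. ✓
Satisfying worlds: {w4, w5, w7}.
So <>((p -> []~q) | ~p) fails at the other 5 worlds.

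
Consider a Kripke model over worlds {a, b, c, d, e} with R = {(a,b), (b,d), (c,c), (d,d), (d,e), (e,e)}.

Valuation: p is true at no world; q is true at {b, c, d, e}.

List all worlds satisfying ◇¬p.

{a, b, c, d, e}

a: successors {b}; ¬p there: b:T. ✓
b: successors {d}; ¬p there: d:T. ✓
c: successors {c}; ¬p there: c:T. ✓
d: successors {d, e}; ¬p there: d:T, e:T. ✓
e: successors {e}; ¬p there: e:T. ✓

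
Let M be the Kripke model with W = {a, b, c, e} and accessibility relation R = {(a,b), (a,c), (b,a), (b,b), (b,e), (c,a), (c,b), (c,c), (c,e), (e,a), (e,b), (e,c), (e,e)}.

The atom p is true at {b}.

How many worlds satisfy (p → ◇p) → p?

a: p → ◇p is T, p is F. ✗
b: p → ◇p is T, p is T. ✓
c: p → ◇p is T, p is F. ✗
e: p → ◇p is T, p is F. ✗
Satisfying worlds: {b}.

1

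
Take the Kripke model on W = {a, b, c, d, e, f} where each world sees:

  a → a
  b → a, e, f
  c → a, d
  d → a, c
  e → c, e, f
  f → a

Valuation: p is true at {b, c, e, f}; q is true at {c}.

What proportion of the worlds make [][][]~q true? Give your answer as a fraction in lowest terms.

a: successors {a}; [][]~q there: a:T. ✓
b: successors {a, e, f}; [][]~q there: a:T, e:F, f:T. ✗
c: successors {a, d}; [][]~q there: a:T, d:T. ✓
d: successors {a, c}; [][]~q there: a:T, c:F. ✗
e: successors {c, e, f}; [][]~q there: c:F, e:F, f:T. ✗
f: successors {a}; [][]~q there: a:T. ✓
That's 3 of 6 worlds, so 3/6 = 1/2.

1/2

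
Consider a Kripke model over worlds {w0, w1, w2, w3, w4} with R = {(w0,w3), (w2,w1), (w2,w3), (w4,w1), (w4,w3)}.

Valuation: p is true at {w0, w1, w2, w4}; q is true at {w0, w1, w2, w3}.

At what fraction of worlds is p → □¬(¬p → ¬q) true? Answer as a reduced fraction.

w0: p is T, □¬(¬p → ¬q) is T. ✓
w1: p is T, □¬(¬p → ¬q) is T. ✓
w2: p is T, □¬(¬p → ¬q) is F. ✗
w3: p is F, □¬(¬p → ¬q) is T. ✓
w4: p is T, □¬(¬p → ¬q) is F. ✗
That's 3 of 5 worlds, so 3/5.

3/5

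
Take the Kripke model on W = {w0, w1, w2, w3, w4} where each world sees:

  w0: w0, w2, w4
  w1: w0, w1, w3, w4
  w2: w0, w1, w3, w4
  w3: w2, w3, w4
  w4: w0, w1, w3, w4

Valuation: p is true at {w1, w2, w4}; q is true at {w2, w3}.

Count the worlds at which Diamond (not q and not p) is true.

4

w0: successors {w0, w2, w4}; not q and not p there: w0:T, w2:F, w4:F. ✓
w1: successors {w0, w1, w3, w4}; not q and not p there: w0:T, w1:F, w3:F, w4:F. ✓
w2: successors {w0, w1, w3, w4}; not q and not p there: w0:T, w1:F, w3:F, w4:F. ✓
w3: successors {w2, w3, w4}; not q and not p there: w2:F, w3:F, w4:F. ✗
w4: successors {w0, w1, w3, w4}; not q and not p there: w0:T, w1:F, w3:F, w4:F. ✓
Satisfying worlds: {w0, w1, w2, w4}.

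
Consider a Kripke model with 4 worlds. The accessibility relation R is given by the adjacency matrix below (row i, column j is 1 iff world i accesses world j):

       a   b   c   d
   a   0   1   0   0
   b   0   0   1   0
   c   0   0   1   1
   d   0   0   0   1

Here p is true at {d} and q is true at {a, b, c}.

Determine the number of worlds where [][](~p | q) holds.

1

a: successors {b}; [](~p | q) there: b:T. ✓
b: successors {c}; [](~p | q) there: c:F. ✗
c: successors {c, d}; [](~p | q) there: c:F, d:F. ✗
d: successors {d}; [](~p | q) there: d:F. ✗
Satisfying worlds: {a}.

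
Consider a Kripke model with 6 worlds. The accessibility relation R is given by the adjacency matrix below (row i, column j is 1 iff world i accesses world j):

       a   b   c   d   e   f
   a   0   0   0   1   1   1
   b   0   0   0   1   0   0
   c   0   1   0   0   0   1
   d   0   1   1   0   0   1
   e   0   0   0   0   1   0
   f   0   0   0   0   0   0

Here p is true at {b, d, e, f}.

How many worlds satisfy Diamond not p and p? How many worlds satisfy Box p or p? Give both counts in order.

For Diamond not p and p:
a: Diamond not p is F, p is F. ✗
b: Diamond not p is F, p is T. ✗
c: Diamond not p is F, p is F. ✗
d: Diamond not p is T, p is T. ✓
e: Diamond not p is F, p is T. ✗
f: Diamond not p is F, p is T. ✗
— 1 world.
For Box p or p:
a: Box p is T, p is F. ✓
b: Box p is T, p is T. ✓
c: Box p is T, p is F. ✓
d: Box p is F, p is T. ✓
e: Box p is T, p is T. ✓
f: Box p is T, p is T. ✓
— 6 worlds.

1 and 6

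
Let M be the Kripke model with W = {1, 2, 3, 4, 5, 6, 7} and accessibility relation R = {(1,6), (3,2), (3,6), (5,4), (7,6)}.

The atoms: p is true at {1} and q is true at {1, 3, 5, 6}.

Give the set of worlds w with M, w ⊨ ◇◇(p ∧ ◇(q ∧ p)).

1: successors {6}; ◇(p ∧ ◇(q ∧ p)) there: 6:F. ✗
2: no successors, so ◇◇(p ∧ ◇(q ∧ p)) fails. ✗
3: successors {2, 6}; ◇(p ∧ ◇(q ∧ p)) there: 2:F, 6:F. ✗
4: no successors, so ◇◇(p ∧ ◇(q ∧ p)) fails. ✗
5: successors {4}; ◇(p ∧ ◇(q ∧ p)) there: 4:F. ✗
6: no successors, so ◇◇(p ∧ ◇(q ∧ p)) fails. ✗
7: successors {6}; ◇(p ∧ ◇(q ∧ p)) there: 6:F. ✗

∅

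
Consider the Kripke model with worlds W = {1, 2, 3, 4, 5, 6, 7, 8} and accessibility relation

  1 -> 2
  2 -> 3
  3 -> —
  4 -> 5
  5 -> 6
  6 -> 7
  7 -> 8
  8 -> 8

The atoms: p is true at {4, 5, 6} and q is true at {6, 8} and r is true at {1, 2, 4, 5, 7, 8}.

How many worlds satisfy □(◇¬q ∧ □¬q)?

3

1: successors {2}; ◇¬q ∧ □¬q there: 2:T. ✓
2: successors {3}; ◇¬q ∧ □¬q there: 3:F. ✗
3: no successors, so □(◇¬q ∧ □¬q) holds vacuously. ✓
4: successors {5}; ◇¬q ∧ □¬q there: 5:F. ✗
5: successors {6}; ◇¬q ∧ □¬q there: 6:T. ✓
6: successors {7}; ◇¬q ∧ □¬q there: 7:F. ✗
7: successors {8}; ◇¬q ∧ □¬q there: 8:F. ✗
8: successors {8}; ◇¬q ∧ □¬q there: 8:F. ✗
Satisfying worlds: {1, 3, 5}.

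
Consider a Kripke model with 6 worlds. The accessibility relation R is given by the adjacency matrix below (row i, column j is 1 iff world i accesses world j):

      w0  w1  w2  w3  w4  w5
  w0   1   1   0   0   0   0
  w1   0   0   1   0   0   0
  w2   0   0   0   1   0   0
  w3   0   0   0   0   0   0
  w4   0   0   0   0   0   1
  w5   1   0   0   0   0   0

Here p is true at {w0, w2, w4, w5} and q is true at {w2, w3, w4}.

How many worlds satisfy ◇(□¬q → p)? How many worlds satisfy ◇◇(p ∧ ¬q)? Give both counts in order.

4 and 3

For ◇(□¬q → p):
w0: successors {w0, w1}; □¬q → p there: w0:T, w1:T. ✓
w1: successors {w2}; □¬q → p there: w2:T. ✓
w2: successors {w3}; □¬q → p there: w3:F. ✗
w3: no successors, so ◇(□¬q → p) fails. ✗
w4: successors {w5}; □¬q → p there: w5:T. ✓
w5: successors {w0}; □¬q → p there: w0:T. ✓
— 4 worlds.
For ◇◇(p ∧ ¬q):
w0: successors {w0, w1}; ◇(p ∧ ¬q) there: w0:T, w1:F. ✓
w1: successors {w2}; ◇(p ∧ ¬q) there: w2:F. ✗
w2: successors {w3}; ◇(p ∧ ¬q) there: w3:F. ✗
w3: no successors, so ◇◇(p ∧ ¬q) fails. ✗
w4: successors {w5}; ◇(p ∧ ¬q) there: w5:T. ✓
w5: successors {w0}; ◇(p ∧ ¬q) there: w0:T. ✓
— 3 worlds.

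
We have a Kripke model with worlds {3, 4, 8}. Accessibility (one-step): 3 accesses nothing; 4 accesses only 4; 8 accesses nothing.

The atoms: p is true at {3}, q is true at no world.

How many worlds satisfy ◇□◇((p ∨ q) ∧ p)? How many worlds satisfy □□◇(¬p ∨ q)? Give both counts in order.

0 and 3

For ◇□◇((p ∨ q) ∧ p):
3: no successors, so ◇□◇((p ∨ q) ∧ p) fails. ✗
4: successors {4}; □◇((p ∨ q) ∧ p) there: 4:F. ✗
8: no successors, so ◇□◇((p ∨ q) ∧ p) fails. ✗
— 0 worlds.
For □□◇(¬p ∨ q):
3: no successors, so □□◇(¬p ∨ q) holds vacuously. ✓
4: successors {4}; □◇(¬p ∨ q) there: 4:T. ✓
8: no successors, so □□◇(¬p ∨ q) holds vacuously. ✓
— 3 worlds.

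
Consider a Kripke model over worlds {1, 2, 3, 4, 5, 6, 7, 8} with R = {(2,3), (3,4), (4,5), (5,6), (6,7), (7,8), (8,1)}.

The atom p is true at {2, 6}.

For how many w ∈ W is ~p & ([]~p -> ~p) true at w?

6

1: ~p is T, []~p -> ~p is T. ✓
2: ~p is F, []~p -> ~p is F. ✗
3: ~p is T, []~p -> ~p is T. ✓
4: ~p is T, []~p -> ~p is T. ✓
5: ~p is T, []~p -> ~p is T. ✓
6: ~p is F, []~p -> ~p is F. ✗
7: ~p is T, []~p -> ~p is T. ✓
8: ~p is T, []~p -> ~p is T. ✓
Satisfying worlds: {1, 3, 4, 5, 7, 8}.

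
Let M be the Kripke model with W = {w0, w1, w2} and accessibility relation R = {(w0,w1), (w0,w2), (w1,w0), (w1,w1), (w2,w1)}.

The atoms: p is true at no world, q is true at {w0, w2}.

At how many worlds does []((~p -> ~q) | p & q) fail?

2

w0: successors {w1, w2}; (~p -> ~q) | p & q there: w1:T, w2:F. ✗
w1: successors {w0, w1}; (~p -> ~q) | p & q there: w0:F, w1:T. ✗
w2: successors {w1}; (~p -> ~q) | p & q there: w1:T. ✓
Satisfying worlds: {w2}.
So []((~p -> ~q) | p & q) fails at the other 2 worlds.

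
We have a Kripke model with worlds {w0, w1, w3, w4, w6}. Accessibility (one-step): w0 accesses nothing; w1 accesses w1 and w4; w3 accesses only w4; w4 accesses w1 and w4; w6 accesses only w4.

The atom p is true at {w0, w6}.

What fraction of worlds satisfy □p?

1/5

w0: no successors, so □p holds vacuously. ✓
w1: successors {w1, w4}; p there: w1:F, w4:F. ✗
w3: successors {w4}; p there: w4:F. ✗
w4: successors {w1, w4}; p there: w1:F, w4:F. ✗
w6: successors {w4}; p there: w4:F. ✗
That's 1 of 5 worlds, so 1/5.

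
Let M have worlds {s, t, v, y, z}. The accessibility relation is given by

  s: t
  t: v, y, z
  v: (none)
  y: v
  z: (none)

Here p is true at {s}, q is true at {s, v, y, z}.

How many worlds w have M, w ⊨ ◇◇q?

s: successors {t}; ◇q there: t:T. ✓
t: successors {v, y, z}; ◇q there: v:F, y:T, z:F. ✓
v: no successors, so ◇◇q fails. ✗
y: successors {v}; ◇q there: v:F. ✗
z: no successors, so ◇◇q fails. ✗
Satisfying worlds: {s, t}.

2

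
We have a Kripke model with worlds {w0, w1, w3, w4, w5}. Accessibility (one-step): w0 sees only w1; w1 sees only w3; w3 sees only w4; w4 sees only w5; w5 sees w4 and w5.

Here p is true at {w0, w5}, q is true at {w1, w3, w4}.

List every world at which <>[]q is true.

w0: successors {w1}; []q there: w1:T. ✓
w1: successors {w3}; []q there: w3:T. ✓
w3: successors {w4}; []q there: w4:F. ✗
w4: successors {w5}; []q there: w5:F. ✗
w5: successors {w4, w5}; []q there: w4:F, w5:F. ✗

{w0, w1}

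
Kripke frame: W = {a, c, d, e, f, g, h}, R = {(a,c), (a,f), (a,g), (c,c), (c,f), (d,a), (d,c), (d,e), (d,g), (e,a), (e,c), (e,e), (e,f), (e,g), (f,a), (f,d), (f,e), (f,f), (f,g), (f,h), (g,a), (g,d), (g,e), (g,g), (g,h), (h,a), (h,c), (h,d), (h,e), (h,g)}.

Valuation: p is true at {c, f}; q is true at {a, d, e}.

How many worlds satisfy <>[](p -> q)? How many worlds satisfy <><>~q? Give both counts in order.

6 and 7

For <>[](p -> q):
a: successors {c, f, g}; [](p -> q) there: c:F, f:F, g:T. ✓
c: successors {c, f}; [](p -> q) there: c:F, f:F. ✗
d: successors {a, c, e, g}; [](p -> q) there: a:F, c:F, e:F, g:T. ✓
e: successors {a, c, e, f, g}; [](p -> q) there: a:F, c:F, e:F, f:F, g:T. ✓
f: successors {a, d, e, f, g, h}; [](p -> q) there: a:F, d:F, e:F, f:F, g:T, h:F. ✓
g: successors {a, d, e, g, h}; [](p -> q) there: a:F, d:F, e:F, g:T, h:F. ✓
h: successors {a, c, d, e, g}; [](p -> q) there: a:F, c:F, d:F, e:F, g:T. ✓
— 6 worlds.
For <><>~q:
a: successors {c, f, g}; <>~q there: c:T, f:T, g:T. ✓
c: successors {c, f}; <>~q there: c:T, f:T. ✓
d: successors {a, c, e, g}; <>~q there: a:T, c:T, e:T, g:T. ✓
e: successors {a, c, e, f, g}; <>~q there: a:T, c:T, e:T, f:T, g:T. ✓
f: successors {a, d, e, f, g, h}; <>~q there: a:T, d:T, e:T, f:T, g:T, h:T. ✓
g: successors {a, d, e, g, h}; <>~q there: a:T, d:T, e:T, g:T, h:T. ✓
h: successors {a, c, d, e, g}; <>~q there: a:T, c:T, d:T, e:T, g:T. ✓
— 7 worlds.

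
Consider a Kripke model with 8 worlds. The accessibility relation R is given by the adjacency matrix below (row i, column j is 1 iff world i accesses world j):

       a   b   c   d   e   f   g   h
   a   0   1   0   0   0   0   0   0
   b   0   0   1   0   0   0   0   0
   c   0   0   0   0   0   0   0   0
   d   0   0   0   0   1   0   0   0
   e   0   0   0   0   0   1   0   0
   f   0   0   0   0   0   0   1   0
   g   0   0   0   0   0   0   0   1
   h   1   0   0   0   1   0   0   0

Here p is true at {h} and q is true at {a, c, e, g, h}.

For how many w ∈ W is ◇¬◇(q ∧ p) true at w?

a: successors {b}; ¬◇(q ∧ p) there: b:T. ✓
b: successors {c}; ¬◇(q ∧ p) there: c:T. ✓
c: no successors, so ◇¬◇(q ∧ p) fails. ✗
d: successors {e}; ¬◇(q ∧ p) there: e:T. ✓
e: successors {f}; ¬◇(q ∧ p) there: f:T. ✓
f: successors {g}; ¬◇(q ∧ p) there: g:F. ✗
g: successors {h}; ¬◇(q ∧ p) there: h:T. ✓
h: successors {a, e}; ¬◇(q ∧ p) there: a:T, e:T. ✓
Satisfying worlds: {a, b, d, e, g, h}.

6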